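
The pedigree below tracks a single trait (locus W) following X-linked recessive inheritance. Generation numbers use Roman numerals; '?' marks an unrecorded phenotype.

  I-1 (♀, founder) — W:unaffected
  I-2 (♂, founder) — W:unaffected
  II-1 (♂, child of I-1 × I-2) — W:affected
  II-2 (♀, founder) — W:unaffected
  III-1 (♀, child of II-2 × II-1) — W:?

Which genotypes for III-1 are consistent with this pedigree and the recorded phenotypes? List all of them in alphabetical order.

W/I-1 un ·: X^WX^w
W/I-2 un ·: X^WY
W/II-1 aff I-1×I-2: X^wY
W/II-2 un ·: X^WX^W|X^WX^w
W/III-1 ? II-2×II-1: X^WX^w|X^wX^w
⇒ W over [I-1,I-2,II-1,II-2,III-1]: 3 consistent

III-1 ∈ {X^WX^w, X^wX^w}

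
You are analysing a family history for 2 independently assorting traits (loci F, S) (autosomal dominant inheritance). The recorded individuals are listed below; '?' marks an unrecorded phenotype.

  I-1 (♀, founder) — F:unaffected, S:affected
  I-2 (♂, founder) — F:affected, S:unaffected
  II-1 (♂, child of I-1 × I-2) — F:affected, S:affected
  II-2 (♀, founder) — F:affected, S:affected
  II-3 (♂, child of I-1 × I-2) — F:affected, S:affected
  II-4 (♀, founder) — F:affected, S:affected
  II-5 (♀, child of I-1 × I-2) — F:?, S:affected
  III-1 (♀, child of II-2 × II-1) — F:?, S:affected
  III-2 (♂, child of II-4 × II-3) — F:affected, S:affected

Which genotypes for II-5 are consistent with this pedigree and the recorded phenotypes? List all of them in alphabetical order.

F/I-1 un ·: ff
F/I-2 aff ·: Ff|FF
F/II-1 aff I-1×I-2: Ff
F/II-2 aff ·: Ff|FF
F/II-3 aff I-1×I-2: Ff
F/II-4 aff ·: Ff|FF
F/II-5 ? I-1×I-2: ff|Ff
F/III-1 ? II-2×II-1: ff|Ff|FF
F/III-2 aff II-4×II-3: Ff|FF
⇒ F over [I-1,I-2,II-1,II-2,II-3,II-4,II-5,III-1,III-2]: 60 consistent
S/I-1 aff ·: Ss|SS
S/I-2 un ·: ss
S/II-1 aff I-1×I-2: Ss
S/II-2 aff ·: Ss|SS
S/II-3 aff I-1×I-2: Ss
S/II-4 aff ·: Ss|SS
S/II-5 aff I-1×I-2: Ss
S/III-1 aff II-2×II-1: Ss|SS
S/III-2 aff II-4×II-3: Ss|SS
⇒ S over [I-1,I-2,II-1,II-2,II-3,II-4,II-5,III-1,III-2]: 32 consistent

II-5 ∈ {Ff Ss, ff Ss}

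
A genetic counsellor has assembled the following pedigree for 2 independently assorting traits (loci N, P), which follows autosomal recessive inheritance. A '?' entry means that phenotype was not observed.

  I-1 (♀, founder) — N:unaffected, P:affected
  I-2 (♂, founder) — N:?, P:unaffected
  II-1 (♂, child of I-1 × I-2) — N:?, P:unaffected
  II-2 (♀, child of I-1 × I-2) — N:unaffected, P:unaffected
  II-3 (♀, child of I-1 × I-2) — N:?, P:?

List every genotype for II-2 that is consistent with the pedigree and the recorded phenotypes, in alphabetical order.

II-2 ∈ {NN Pp, Nn Pp}

N/I-1 un ·: NN|Nn
N/I-2 ? ·: NN|Nn|nn
N/II-1 ? I-1×I-2: NN|Nn|nn
N/II-2 un I-1×I-2: NN|Nn
N/II-3 ? I-1×I-2: NN|Nn|nn
⇒ N over [I-1,I-2,II-1,II-2,II-3]: 40 consistent
P/I-1 aff ·: pp
P/I-2 un ·: PP|Pp
P/II-1 un I-1×I-2: Pp
P/II-2 un I-1×I-2: Pp
P/II-3 ? I-1×I-2: Pp|pp
⇒ P over [I-1,I-2,II-1,II-2,II-3]: 3 consistent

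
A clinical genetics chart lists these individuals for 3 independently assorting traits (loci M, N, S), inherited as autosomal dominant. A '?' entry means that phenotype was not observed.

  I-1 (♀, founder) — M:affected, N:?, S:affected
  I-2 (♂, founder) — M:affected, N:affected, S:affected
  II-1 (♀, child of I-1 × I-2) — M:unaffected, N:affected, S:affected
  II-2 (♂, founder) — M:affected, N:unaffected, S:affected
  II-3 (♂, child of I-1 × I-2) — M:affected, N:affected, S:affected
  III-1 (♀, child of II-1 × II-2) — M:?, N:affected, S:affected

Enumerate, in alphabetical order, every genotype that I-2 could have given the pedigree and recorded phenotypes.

I-2 ∈ {Mm NN SS, Mm NN Ss, Mm Nn SS, Mm Nn Ss}

M/I-1 aff ·: Mm
M/I-2 aff ·: Mm
M/II-1 un I-1×I-2: mm
M/II-2 aff ·: Mm|MM
M/II-3 aff I-1×I-2: Mm|MM
M/III-1 ? II-1×II-2: mm|Mm
⇒ M over [I-1,I-2,II-1,II-2,II-3,III-1]: 6 consistent
N/I-1 ? ·: nn|Nn|NN
N/I-2 aff ·: Nn|NN
N/II-1 aff I-1×I-2: Nn|NN
N/II-2 un ·: nn
N/II-3 aff I-1×I-2: Nn|NN
N/III-1 aff II-1×II-2: Nn
⇒ N over [I-1,I-2,II-1,II-2,II-3,III-1]: 15 consistent
S/I-1 aff ·: Ss|SS
S/I-2 aff ·: Ss|SS
S/II-1 aff I-1×I-2: Ss|SS
S/II-2 aff ·: Ss|SS
S/II-3 aff I-1×I-2: Ss|SS
S/III-1 aff II-1×II-2: Ss|SS
⇒ S over [I-1,I-2,II-1,II-2,II-3,III-1]: 45 consistent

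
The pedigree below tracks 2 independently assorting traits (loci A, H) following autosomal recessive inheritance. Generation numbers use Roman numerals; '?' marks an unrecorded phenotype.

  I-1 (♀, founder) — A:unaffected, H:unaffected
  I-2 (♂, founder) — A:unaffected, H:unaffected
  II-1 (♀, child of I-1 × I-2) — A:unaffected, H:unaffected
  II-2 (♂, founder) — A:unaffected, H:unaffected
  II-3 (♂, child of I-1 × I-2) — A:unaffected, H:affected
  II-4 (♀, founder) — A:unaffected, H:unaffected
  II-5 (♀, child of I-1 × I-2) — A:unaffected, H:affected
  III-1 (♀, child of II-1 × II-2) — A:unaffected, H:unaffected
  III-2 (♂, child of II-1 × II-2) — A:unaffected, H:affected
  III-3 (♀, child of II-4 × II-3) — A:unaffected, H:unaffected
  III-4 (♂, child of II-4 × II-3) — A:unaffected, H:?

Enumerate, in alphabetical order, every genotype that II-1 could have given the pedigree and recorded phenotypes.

A/I-1 un ·: AA|Aa
A/I-2 un ·: AA|Aa
A/II-1 un I-1×I-2: AA|Aa
A/II-2 un ·: AA|Aa
A/II-3 un I-1×I-2: AA|Aa
A/II-4 un ·: AA|Aa
A/II-5 un I-1×I-2: AA|Aa
A/III-1 un II-1×II-2: AA|Aa
A/III-2 un II-1×II-2: AA|Aa
A/III-3 un II-4×II-3: AA|Aa
A/III-4 un II-4×II-3: AA|Aa
⇒ A over [I-1,I-2,II-1,II-2,II-3,II-4,II-5,III-1,III-2,III-3,III-4]: 1039 consistent
H/I-1 un ·: Hh
H/I-2 un ·: Hh
H/II-1 un I-1×I-2: Hh
H/II-2 un ·: Hh
H/II-3 aff I-1×I-2: hh
H/II-4 un ·: HH|Hh
H/II-5 aff I-1×I-2: hh
H/III-1 un II-1×II-2: HH|Hh
H/III-2 aff II-1×II-2: hh
H/III-3 un II-4×II-3: Hh
H/III-4 ? II-4×II-3: Hh|hh
⇒ H over [I-1,I-2,II-1,II-2,II-3,II-4,II-5,III-1,III-2,III-3,III-4]: 6 consistent

II-1 ∈ {AA Hh, Aa Hh}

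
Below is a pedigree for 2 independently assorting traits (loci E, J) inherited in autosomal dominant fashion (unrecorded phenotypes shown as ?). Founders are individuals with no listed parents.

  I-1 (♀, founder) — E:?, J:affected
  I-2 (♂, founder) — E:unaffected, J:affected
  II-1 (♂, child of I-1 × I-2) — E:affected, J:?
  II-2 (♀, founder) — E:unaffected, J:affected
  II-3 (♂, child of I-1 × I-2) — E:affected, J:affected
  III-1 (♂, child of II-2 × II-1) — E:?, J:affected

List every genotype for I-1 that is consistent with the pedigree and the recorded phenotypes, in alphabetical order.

E/I-1 ? ·: Ee|EE
E/I-2 un ·: ee
E/II-1 aff I-1×I-2: Ee
E/II-2 un ·: ee
E/II-3 aff I-1×I-2: Ee
E/III-1 ? II-2×II-1: ee|Ee
⇒ E over [I-1,I-2,II-1,II-2,II-3,III-1]: 4 consistent
J/I-1 aff ·: Jj|JJ
J/I-2 aff ·: Jj|JJ
J/II-1 ? I-1×I-2: jj|Jj|JJ
J/II-2 aff ·: Jj|JJ
J/II-3 aff I-1×I-2: Jj|JJ
J/III-1 aff II-2×II-1: Jj|JJ
⇒ J over [I-1,I-2,II-1,II-2,II-3,III-1]: 49 consistent

I-1 ∈ {EE JJ, EE Jj, Ee JJ, Ee Jj}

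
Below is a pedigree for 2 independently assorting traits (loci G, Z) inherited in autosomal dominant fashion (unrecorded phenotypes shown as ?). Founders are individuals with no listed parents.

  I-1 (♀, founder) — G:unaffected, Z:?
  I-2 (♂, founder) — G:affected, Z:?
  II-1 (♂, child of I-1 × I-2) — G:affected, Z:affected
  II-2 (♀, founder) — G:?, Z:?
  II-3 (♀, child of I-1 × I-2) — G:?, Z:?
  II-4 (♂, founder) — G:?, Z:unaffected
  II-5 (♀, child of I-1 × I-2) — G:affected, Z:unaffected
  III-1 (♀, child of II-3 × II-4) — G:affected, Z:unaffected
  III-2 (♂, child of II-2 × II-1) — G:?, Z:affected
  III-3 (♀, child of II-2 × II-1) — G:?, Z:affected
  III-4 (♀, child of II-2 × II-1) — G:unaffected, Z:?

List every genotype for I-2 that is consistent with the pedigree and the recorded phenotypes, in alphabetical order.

G/I-1 un ·: gg
G/I-2 aff ·: Gg|GG
G/II-1 aff I-1×I-2: Gg
G/II-2 ? ·: gg|Gg
G/II-3 ? I-1×I-2: gg|Gg
G/II-4 ? ·: gg|Gg|GG
G/II-5 aff I-1×I-2: Gg
G/III-1 aff II-3×II-4: Gg|GG
G/III-2 ? II-2×II-1: gg|Gg|GG
G/III-3 ? II-2×II-1: gg|Gg|GG
G/III-4 un II-2×II-1: gg
⇒ G over [I-1,I-2,II-1,II-2,II-3,II-4,II-5,III-1,III-2,III-3,III-4]: 156 consistent
Z/I-1 ? ·: zz|Zz
Z/I-2 ? ·: zz|Zz
Z/II-1 aff I-1×I-2: Zz|ZZ
Z/II-2 ? ·: zz|Zz|ZZ
Z/II-3 ? I-1×I-2: zz|Zz
Z/II-4 un ·: zz
Z/II-5 un I-1×I-2: zz
Z/III-1 un II-3×II-4: zz
Z/III-2 aff II-2×II-1: Zz|ZZ
Z/III-3 aff II-2×II-1: Zz|ZZ
Z/III-4 ? II-2×II-1: zz|Zz|ZZ
⇒ Z over [I-1,I-2,II-1,II-2,II-3,II-4,II-5,III-1,III-2,III-3,III-4]: 152 consistent

I-2 ∈ {GG Zz, GG zz, Gg Zz, Gg zz}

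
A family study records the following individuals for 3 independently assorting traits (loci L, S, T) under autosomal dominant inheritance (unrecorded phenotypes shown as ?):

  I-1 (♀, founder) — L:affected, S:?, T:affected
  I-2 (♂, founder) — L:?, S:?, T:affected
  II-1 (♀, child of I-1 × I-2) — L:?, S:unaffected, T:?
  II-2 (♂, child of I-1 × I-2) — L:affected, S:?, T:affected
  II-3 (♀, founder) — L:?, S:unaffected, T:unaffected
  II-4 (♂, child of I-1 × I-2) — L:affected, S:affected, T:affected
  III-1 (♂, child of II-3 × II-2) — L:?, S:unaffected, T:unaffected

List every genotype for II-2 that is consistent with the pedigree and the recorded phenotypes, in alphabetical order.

II-2 ∈ {LL Ss Tt, LL ss Tt, Ll Ss Tt, Ll ss Tt}

L/I-1 aff ·: Ll|LL
L/I-2 ? ·: ll|Ll|LL
L/II-1 ? I-1×I-2: ll|Ll|LL
L/II-2 aff I-1×I-2: Ll|LL
L/II-3 ? ·: ll|Ll|LL
L/II-4 aff I-1×I-2: Ll|LL
L/III-1 ? II-3×II-2: ll|Ll|LL
⇒ L over [I-1,I-2,II-1,II-2,II-3,II-4,III-1]: 179 consistent
S/I-1 ? ·: ss|Ss
S/I-2 ? ·: ss|Ss
S/II-1 un I-1×I-2: ss
S/II-2 ? I-1×I-2: ss|Ss
S/II-3 un ·: ss
S/II-4 aff I-1×I-2: Ss|SS
S/III-1 un II-3×II-2: ss
⇒ S over [I-1,I-2,II-1,II-2,II-3,II-4,III-1]: 8 consistent
T/I-1 aff ·: Tt|TT
T/I-2 aff ·: Tt|TT
T/II-1 ? I-1×I-2: tt|Tt|TT
T/II-2 aff I-1×I-2: Tt
T/II-3 un ·: tt
T/II-4 aff I-1×I-2: Tt|TT
T/III-1 un II-3×II-2: tt
⇒ T over [I-1,I-2,II-1,II-2,II-3,II-4,III-1]: 14 consistent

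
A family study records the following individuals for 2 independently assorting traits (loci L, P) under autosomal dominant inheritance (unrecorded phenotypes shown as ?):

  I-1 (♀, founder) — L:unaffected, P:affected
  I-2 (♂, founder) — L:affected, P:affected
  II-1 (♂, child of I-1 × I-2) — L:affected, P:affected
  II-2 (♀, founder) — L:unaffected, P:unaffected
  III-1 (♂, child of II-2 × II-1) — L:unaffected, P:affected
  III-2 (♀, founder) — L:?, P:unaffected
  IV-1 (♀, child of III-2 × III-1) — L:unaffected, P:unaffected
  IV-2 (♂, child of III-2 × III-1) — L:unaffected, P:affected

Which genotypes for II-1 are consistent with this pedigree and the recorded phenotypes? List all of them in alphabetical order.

II-1 ∈ {Ll PP, Ll Pp}

L/I-1 un ·: ll
L/I-2 aff ·: Ll|LL
L/II-1 aff I-1×I-2: Ll
L/II-2 un ·: ll
L/III-1 un II-2×II-1: ll
L/III-2 ? ·: ll|Ll
L/IV-1 un III-2×III-1: ll
L/IV-2 un III-2×III-1: ll
⇒ L over [I-1,I-2,II-1,II-2,III-1,III-2,IV-1,IV-2]: 4 consistent
P/I-1 aff ·: Pp|PP
P/I-2 aff ·: Pp|PP
P/II-1 aff I-1×I-2: Pp|PP
P/II-2 un ·: pp
P/III-1 aff II-2×II-1: Pp
P/III-2 un ·: pp
P/IV-1 un III-2×III-1: pp
P/IV-2 aff III-2×III-1: Pp
⇒ P over [I-1,I-2,II-1,II-2,III-1,III-2,IV-1,IV-2]: 7 consistent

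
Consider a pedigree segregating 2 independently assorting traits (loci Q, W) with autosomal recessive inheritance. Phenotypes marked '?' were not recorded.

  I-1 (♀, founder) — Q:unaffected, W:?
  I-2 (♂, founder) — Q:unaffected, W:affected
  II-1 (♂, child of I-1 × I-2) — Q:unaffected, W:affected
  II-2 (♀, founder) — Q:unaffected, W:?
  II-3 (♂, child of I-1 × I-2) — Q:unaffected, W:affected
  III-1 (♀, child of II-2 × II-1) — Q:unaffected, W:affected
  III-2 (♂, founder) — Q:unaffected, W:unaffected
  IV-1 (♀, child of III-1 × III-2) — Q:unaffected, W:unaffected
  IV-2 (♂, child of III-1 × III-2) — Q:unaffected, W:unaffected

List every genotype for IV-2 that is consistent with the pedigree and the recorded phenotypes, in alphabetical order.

IV-2 ∈ {QQ Ww, Qq Ww}

Q/I-1 un ·: QQ|Qq
Q/I-2 un ·: QQ|Qq
Q/II-1 un I-1×I-2: QQ|Qq
Q/II-2 un ·: QQ|Qq
Q/II-3 un I-1×I-2: QQ|Qq
Q/III-1 un II-2×II-1: QQ|Qq
Q/III-2 un ·: QQ|Qq
Q/IV-1 un III-1×III-2: QQ|Qq
Q/IV-2 un III-1×III-2: QQ|Qq
⇒ Q over [I-1,I-2,II-1,II-2,II-3,III-1,III-2,IV-1,IV-2]: 282 consistent
W/I-1 ? ·: Ww|ww
W/I-2 aff ·: ww
W/II-1 aff I-1×I-2: ww
W/II-2 ? ·: Ww|ww
W/II-3 aff I-1×I-2: ww
W/III-1 aff II-2×II-1: ww
W/III-2 un ·: WW|Ww
W/IV-1 un III-1×III-2: Ww
W/IV-2 un III-1×III-2: Ww
⇒ W over [I-1,I-2,II-1,II-2,II-3,III-1,III-2,IV-1,IV-2]: 8 consistent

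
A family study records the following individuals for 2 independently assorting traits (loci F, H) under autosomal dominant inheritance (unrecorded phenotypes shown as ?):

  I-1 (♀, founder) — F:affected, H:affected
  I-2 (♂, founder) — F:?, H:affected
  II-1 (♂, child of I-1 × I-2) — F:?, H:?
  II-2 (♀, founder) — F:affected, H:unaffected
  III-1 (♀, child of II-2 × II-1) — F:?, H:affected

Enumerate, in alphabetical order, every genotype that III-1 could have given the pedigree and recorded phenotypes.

F/I-1 aff ·: Ff|FF
F/I-2 ? ·: ff|Ff|FF
F/II-1 ? I-1×I-2: ff|Ff|FF
F/II-2 aff ·: Ff|FF
F/III-1 ? II-2×II-1: ff|Ff|FF
⇒ F over [I-1,I-2,II-1,II-2,III-1]: 43 consistent
H/I-1 aff ·: Hh|HH
H/I-2 aff ·: Hh|HH
H/II-1 ? I-1×I-2: Hh|HH
H/II-2 un ·: hh
H/III-1 aff II-2×II-1: Hh
⇒ H over [I-1,I-2,II-1,II-2,III-1]: 7 consistent

III-1 ∈ {FF Hh, Ff Hh, ff Hh}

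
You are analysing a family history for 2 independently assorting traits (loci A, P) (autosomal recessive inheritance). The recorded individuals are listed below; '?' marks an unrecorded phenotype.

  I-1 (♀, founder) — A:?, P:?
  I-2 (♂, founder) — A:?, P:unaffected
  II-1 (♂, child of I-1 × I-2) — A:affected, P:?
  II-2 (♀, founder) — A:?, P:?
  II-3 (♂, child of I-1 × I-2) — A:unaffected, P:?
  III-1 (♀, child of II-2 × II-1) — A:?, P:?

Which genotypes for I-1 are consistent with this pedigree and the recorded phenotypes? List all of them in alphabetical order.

A/I-1 ? ·: Aa|aa
A/I-2 ? ·: Aa|aa
A/II-1 aff I-1×I-2: aa
A/II-2 ? ·: AA|Aa|aa
A/II-3 un I-1×I-2: AA|Aa
A/III-1 ? II-2×II-1: Aa|aa
⇒ A over [I-1,I-2,II-1,II-2,II-3,III-1]: 16 consistent
P/I-1 ? ·: PP|Pp|pp
P/I-2 un ·: PP|Pp
P/II-1 ? I-1×I-2: PP|Pp|pp
P/II-2 ? ·: PP|Pp|pp
P/II-3 ? I-1×I-2: PP|Pp|pp
P/III-1 ? II-2×II-1: PP|Pp|pp
⇒ P over [I-1,I-2,II-1,II-2,II-3,III-1]: 122 consistent

I-1 ∈ {Aa PP, Aa Pp, Aa pp, aa PP, aa Pp, aa pp}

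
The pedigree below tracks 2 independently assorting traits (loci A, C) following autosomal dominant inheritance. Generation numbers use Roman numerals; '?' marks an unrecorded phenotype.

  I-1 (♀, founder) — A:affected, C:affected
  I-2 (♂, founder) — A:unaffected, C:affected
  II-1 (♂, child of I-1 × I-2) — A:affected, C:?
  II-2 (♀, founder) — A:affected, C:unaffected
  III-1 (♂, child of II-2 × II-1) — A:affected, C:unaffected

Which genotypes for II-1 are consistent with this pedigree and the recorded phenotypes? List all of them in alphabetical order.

II-1 ∈ {Aa Cc, Aa cc}

A/I-1 aff ·: Aa|AA
A/I-2 un ·: aa
A/II-1 aff I-1×I-2: Aa
A/II-2 aff ·: Aa|AA
A/III-1 aff II-2×II-1: Aa|AA
⇒ A over [I-1,I-2,II-1,II-2,III-1]: 8 consistent
C/I-1 aff ·: Cc|CC
C/I-2 aff ·: Cc|CC
C/II-1 ? I-1×I-2: cc|Cc
C/II-2 un ·: cc
C/III-1 un II-2×II-1: cc
⇒ C over [I-1,I-2,II-1,II-2,III-1]: 4 consistent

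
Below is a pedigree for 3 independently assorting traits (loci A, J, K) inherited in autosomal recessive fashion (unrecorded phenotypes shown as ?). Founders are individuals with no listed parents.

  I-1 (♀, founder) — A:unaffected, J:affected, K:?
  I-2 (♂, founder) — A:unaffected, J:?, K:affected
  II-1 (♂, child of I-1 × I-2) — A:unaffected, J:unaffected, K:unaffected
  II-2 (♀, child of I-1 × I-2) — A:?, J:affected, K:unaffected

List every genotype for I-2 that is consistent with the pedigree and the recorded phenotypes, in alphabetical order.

I-2 ∈ {AA Jj kk, Aa Jj kk}

A/I-1 un ·: AA|Aa
A/I-2 un ·: AA|Aa
A/II-1 un I-1×I-2: AA|Aa
A/II-2 ? I-1×I-2: AA|Aa|aa
⇒ A over [I-1,I-2,II-1,II-2]: 15 consistent
J/I-1 aff ·: jj
J/I-2 ? ·: Jj
J/II-1 un I-1×I-2: Jj
J/II-2 aff I-1×I-2: jj
⇒ J over [I-1,I-2,II-1,II-2]: 1 consistent
K/I-1 ? ·: KK|Kk
K/I-2 aff ·: kk
K/II-1 un I-1×I-2: Kk
K/II-2 un I-1×I-2: Kk
⇒ K over [I-1,I-2,II-1,II-2]: 2 consistent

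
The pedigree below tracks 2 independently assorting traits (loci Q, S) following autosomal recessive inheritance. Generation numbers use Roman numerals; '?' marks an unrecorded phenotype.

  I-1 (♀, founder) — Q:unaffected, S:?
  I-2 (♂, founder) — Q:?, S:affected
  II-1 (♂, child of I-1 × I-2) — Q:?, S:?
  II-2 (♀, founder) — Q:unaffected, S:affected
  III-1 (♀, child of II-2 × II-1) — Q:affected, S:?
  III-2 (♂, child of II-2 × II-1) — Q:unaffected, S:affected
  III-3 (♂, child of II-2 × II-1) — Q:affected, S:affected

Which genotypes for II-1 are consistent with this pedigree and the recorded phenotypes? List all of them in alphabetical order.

II-1 ∈ {Qq Ss, Qq ss, qq Ss, qq ss}

Q/I-1 un ·: QQ|Qq
Q/I-2 ? ·: QQ|Qq|qq
Q/II-1 ? I-1×I-2: Qq|qq
Q/II-2 un ·: Qq
Q/III-1 aff II-2×II-1: qq
Q/III-2 un II-2×II-1: QQ|Qq
Q/III-3 aff II-2×II-1: qq
⇒ Q over [I-1,I-2,II-1,II-2,III-1,III-2,III-3]: 12 consistent
S/I-1 ? ·: SS|Ss|ss
S/I-2 aff ·: ss
S/II-1 ? I-1×I-2: Ss|ss
S/II-2 aff ·: ss
S/III-1 ? II-2×II-1: Ss|ss
S/III-2 aff II-2×II-1: ss
S/III-3 aff II-2×II-1: ss
⇒ S over [I-1,I-2,II-1,II-2,III-1,III-2,III-3]: 6 consistent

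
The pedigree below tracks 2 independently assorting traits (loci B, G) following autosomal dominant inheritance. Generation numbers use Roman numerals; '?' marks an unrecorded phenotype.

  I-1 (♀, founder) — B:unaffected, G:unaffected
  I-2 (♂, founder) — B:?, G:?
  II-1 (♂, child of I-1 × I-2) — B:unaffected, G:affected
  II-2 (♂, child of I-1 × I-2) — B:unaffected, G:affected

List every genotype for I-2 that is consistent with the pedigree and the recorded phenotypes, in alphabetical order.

I-2 ∈ {Bb GG, Bb Gg, bb GG, bb Gg}

B/I-1 un ·: bb
B/I-2 ? ·: bb|Bb
B/II-1 un I-1×I-2: bb
B/II-2 un I-1×I-2: bb
⇒ B over [I-1,I-2,II-1,II-2]: 2 consistent
G/I-1 un ·: gg
G/I-2 ? ·: Gg|GG
G/II-1 aff I-1×I-2: Gg
G/II-2 aff I-1×I-2: Gg
⇒ G over [I-1,I-2,II-1,II-2]: 2 consistent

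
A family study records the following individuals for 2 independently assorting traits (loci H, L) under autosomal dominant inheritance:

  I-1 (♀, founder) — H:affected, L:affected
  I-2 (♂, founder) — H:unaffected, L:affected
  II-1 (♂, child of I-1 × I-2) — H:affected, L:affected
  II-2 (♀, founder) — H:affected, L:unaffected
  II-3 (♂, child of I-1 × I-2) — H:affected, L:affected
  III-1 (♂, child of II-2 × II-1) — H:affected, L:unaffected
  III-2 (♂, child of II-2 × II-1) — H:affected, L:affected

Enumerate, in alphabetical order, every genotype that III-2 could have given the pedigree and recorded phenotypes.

H/I-1 aff ·: Hh|HH
H/I-2 un ·: hh
H/II-1 aff I-1×I-2: Hh
H/II-2 aff ·: Hh|HH
H/II-3 aff I-1×I-2: Hh
H/III-1 aff II-2×II-1: Hh|HH
H/III-2 aff II-2×II-1: Hh|HH
⇒ H over [I-1,I-2,II-1,II-2,II-3,III-1,III-2]: 16 consistent
L/I-1 aff ·: Ll|LL
L/I-2 aff ·: Ll|LL
L/II-1 aff I-1×I-2: Ll
L/II-2 un ·: ll
L/II-3 aff I-1×I-2: Ll|LL
L/III-1 un II-2×II-1: ll
L/III-2 aff II-2×II-1: Ll
⇒ L over [I-1,I-2,II-1,II-2,II-3,III-1,III-2]: 6 consistent

III-2 ∈ {HH Ll, Hh Ll}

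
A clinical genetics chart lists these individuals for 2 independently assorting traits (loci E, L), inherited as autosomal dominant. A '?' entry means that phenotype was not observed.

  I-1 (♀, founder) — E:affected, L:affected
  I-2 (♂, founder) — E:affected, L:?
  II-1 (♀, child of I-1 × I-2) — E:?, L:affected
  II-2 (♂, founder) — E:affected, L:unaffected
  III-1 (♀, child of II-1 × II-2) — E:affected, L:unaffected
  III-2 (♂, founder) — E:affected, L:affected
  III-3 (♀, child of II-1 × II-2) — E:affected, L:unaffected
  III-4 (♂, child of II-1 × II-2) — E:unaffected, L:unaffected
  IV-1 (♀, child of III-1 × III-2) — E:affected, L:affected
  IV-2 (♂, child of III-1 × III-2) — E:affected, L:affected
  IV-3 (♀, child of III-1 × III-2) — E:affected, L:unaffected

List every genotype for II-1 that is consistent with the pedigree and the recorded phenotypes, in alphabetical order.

E/I-1 aff ·: Ee|EE
E/I-2 aff ·: Ee|EE
E/II-1 ? I-1×I-2: ee|Ee
E/II-2 aff ·: Ee
E/III-1 aff II-1×II-2: Ee|EE
E/III-2 aff ·: Ee|EE
E/III-3 aff II-1×II-2: Ee|EE
E/III-4 un II-1×II-2: ee
E/IV-1 aff III-1×III-2: Ee|EE
E/IV-2 aff III-1×III-2: Ee|EE
E/IV-3 aff III-1×III-2: Ee|EE
⇒ E over [I-1,I-2,II-1,II-2,III-1,III-2,III-3,III-4,IV-1,IV-2,IV-3]: 166 consistent
L/I-1 aff ·: Ll|LL
L/I-2 ? ·: ll|Ll|LL
L/II-1 aff I-1×I-2: Ll
L/II-2 un ·: ll
L/III-1 un II-1×II-2: ll
L/III-2 aff ·: Ll
L/III-3 un II-1×II-2: ll
L/III-4 un II-1×II-2: ll
L/IV-1 aff III-1×III-2: Ll
L/IV-2 aff III-1×III-2: Ll
L/IV-3 un III-1×III-2: ll
⇒ L over [I-1,I-2,II-1,II-2,III-1,III-2,III-3,III-4,IV-1,IV-2,IV-3]: 5 consistent

II-1 ∈ {Ee Ll, ee Ll}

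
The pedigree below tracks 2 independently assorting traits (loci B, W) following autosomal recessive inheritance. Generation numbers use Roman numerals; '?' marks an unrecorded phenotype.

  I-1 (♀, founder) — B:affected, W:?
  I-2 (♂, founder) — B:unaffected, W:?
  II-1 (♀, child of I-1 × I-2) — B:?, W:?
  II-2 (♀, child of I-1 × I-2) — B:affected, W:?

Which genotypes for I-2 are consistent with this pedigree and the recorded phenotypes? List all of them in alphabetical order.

B/I-1 aff ·: bb
B/I-2 un ·: Bb
B/II-1 ? I-1×I-2: Bb|bb
B/II-2 aff I-1×I-2: bb
⇒ B over [I-1,I-2,II-1,II-2]: 2 consistent
W/I-1 ? ·: WW|Ww|ww
W/I-2 ? ·: WW|Ww|ww
W/II-1 ? I-1×I-2: WW|Ww|ww
W/II-2 ? I-1×I-2: WW|Ww|ww
⇒ W over [I-1,I-2,II-1,II-2]: 29 consistent

I-2 ∈ {Bb WW, Bb Ww, Bb ww}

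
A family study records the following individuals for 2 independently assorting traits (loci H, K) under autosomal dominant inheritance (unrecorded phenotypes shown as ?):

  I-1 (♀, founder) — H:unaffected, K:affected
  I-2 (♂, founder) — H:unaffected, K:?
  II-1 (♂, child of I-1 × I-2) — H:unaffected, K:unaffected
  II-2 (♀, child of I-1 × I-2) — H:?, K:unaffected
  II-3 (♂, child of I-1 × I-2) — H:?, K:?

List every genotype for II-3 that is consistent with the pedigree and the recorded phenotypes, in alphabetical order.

H/I-1 un ·: hh
H/I-2 un ·: hh
H/II-1 un I-1×I-2: hh
H/II-2 ? I-1×I-2: hh
H/II-3 ? I-1×I-2: hh
⇒ H over [I-1,I-2,II-1,II-2,II-3]: 1 consistent
K/I-1 aff ·: Kk
K/I-2 ? ·: kk|Kk
K/II-1 un I-1×I-2: kk
K/II-2 un I-1×I-2: kk
K/II-3 ? I-1×I-2: kk|Kk|KK
⇒ K over [I-1,I-2,II-1,II-2,II-3]: 5 consistent

II-3 ∈ {hh KK, hh Kk, hh kk}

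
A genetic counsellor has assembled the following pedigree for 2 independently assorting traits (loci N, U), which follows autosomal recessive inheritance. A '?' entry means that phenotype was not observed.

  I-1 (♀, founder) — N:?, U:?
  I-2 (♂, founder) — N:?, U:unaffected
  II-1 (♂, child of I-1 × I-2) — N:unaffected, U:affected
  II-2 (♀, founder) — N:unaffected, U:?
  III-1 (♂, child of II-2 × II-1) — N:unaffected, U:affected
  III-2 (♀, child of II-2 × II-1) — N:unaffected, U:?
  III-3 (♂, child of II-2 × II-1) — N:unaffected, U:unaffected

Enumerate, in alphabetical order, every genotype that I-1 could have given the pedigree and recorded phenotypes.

I-1 ∈ {NN Uu, NN uu, Nn Uu, Nn uu, nn Uu, nn uu}

N/I-1 ? ·: NN|Nn|nn
N/I-2 ? ·: NN|Nn|nn
N/II-1 un I-1×I-2: NN|Nn
N/II-2 un ·: NN|Nn
N/III-1 un II-2×II-1: NN|Nn
N/III-2 un II-2×II-1: NN|Nn
N/III-3 un II-2×II-1: NN|Nn
⇒ N over [I-1,I-2,II-1,II-2,III-1,III-2,III-3]: 148 consistent
U/I-1 ? ·: Uu|uu
U/I-2 un ·: Uu
U/II-1 aff I-1×I-2: uu
U/II-2 ? ·: Uu
U/III-1 aff II-2×II-1: uu
U/III-2 ? II-2×II-1: Uu|uu
U/III-3 un II-2×II-1: Uu
⇒ U over [I-1,I-2,II-1,II-2,III-1,III-2,III-3]: 4 consistent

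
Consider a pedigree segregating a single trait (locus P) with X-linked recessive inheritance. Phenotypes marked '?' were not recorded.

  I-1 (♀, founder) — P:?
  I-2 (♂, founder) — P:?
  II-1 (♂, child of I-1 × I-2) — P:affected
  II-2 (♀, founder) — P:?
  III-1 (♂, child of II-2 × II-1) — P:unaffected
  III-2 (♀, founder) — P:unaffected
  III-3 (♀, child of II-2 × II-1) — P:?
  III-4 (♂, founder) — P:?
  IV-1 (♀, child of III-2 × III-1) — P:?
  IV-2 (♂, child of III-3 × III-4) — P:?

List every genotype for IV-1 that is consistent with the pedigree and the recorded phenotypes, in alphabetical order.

IV-1 ∈ {X^PX^P, X^PX^p}

P/I-1 ? ·: X^PX^p|X^pX^p
P/I-2 ? ·: X^PY|X^pY
P/II-1 aff I-1×I-2: X^pY
P/II-2 ? ·: X^PX^P|X^PX^p
P/III-1 un II-2×II-1: X^PY
P/III-2 un ·: X^PX^P|X^PX^p
P/III-3 ? II-2×II-1: X^PX^p|X^pX^p
P/III-4 ? ·: X^PY|X^pY
P/IV-1 ? III-2×III-1: X^PX^P|X^PX^p
P/IV-2 ? III-3×III-4: X^PY|X^pY
⇒ P over [I-1,I-2,II-1,II-2,III-1,III-2,III-3,III-4,IV-1,IV-2]: 120 consistent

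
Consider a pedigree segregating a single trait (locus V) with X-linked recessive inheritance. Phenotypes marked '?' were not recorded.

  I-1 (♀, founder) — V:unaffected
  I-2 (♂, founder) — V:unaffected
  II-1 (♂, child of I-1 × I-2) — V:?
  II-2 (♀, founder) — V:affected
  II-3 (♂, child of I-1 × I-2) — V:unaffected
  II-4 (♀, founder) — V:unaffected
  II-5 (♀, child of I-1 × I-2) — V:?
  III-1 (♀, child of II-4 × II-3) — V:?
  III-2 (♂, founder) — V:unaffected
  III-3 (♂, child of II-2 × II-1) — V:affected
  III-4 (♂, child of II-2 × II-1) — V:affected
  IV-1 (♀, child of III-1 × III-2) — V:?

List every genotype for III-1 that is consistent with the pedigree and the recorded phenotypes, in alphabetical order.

V/I-1 un ·: X^VX^V|X^VX^v
V/I-2 un ·: X^VY
V/II-1 ? I-1×I-2: X^VY|X^vY
V/II-2 aff ·: X^vX^v
V/II-3 un I-1×I-2: X^VY
V/II-4 un ·: X^VX^V|X^VX^v
V/II-5 ? I-1×I-2: X^VX^V|X^VX^v
V/III-1 ? II-4×II-3: X^VX^V|X^VX^v
V/III-2 un ·: X^VY
V/III-3 aff II-2×II-1: X^vY
V/III-4 aff II-2×II-1: X^vY
V/IV-1 ? III-1×III-2: X^VX^V|X^VX^v
⇒ V over [I-1,I-2,II-1,II-2,II-3,II-4,II-5,III-1,III-2,III-3,III-4,IV-1]: 20 consistent

III-1 ∈ {X^VX^V, X^VX^v}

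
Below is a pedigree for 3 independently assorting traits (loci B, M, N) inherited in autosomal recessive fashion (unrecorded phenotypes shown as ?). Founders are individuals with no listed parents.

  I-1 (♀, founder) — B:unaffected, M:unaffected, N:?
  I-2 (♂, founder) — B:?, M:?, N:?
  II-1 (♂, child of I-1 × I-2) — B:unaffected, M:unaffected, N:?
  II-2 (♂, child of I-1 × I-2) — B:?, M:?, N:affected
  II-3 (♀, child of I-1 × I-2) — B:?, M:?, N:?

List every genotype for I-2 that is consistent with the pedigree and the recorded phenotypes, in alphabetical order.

I-2 ∈ {BB MM Nn, BB MM nn, BB Mm Nn, BB Mm nn, BB mm Nn, BB mm nn, Bb MM Nn, Bb MM nn, Bb Mm Nn, Bb Mm nn, Bb mm Nn, Bb mm nn, bb MM Nn, bb MM nn, bb Mm Nn, bb Mm nn, bb mm Nn, bb mm nn}

B/I-1 un ·: BB|Bb
B/I-2 ? ·: BB|Bb|bb
B/II-1 un I-1×I-2: BB|Bb
B/II-2 ? I-1×I-2: BB|Bb|bb
B/II-3 ? I-1×I-2: BB|Bb|bb
⇒ B over [I-1,I-2,II-1,II-2,II-3]: 40 consistent
M/I-1 un ·: MM|Mm
M/I-2 ? ·: MM|Mm|mm
M/II-1 un I-1×I-2: MM|Mm
M/II-2 ? I-1×I-2: MM|Mm|mm
M/II-3 ? I-1×I-2: MM|Mm|mm
⇒ M over [I-1,I-2,II-1,II-2,II-3]: 40 consistent
N/I-1 ? ·: Nn|nn
N/I-2 ? ·: Nn|nn
N/II-1 ? I-1×I-2: NN|Nn|nn
N/II-2 aff I-1×I-2: nn
N/II-3 ? I-1×I-2: NN|Nn|nn
⇒ N over [I-1,I-2,II-1,II-2,II-3]: 18 consistent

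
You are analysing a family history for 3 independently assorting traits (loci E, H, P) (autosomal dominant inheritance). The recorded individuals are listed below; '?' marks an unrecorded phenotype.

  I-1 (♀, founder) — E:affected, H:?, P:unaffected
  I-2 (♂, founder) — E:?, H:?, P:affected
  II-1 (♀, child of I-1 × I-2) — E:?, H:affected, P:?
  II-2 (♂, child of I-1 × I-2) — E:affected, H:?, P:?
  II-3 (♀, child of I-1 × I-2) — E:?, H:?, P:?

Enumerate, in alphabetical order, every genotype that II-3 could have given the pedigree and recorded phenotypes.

II-3 ∈ {EE HH Pp, EE HH pp, EE Hh Pp, EE Hh pp, EE hh Pp, EE hh pp, Ee HH Pp, Ee HH pp, Ee Hh Pp, Ee Hh pp, Ee hh Pp, Ee hh pp, ee HH Pp, ee HH pp, ee Hh Pp, ee Hh pp, ee hh Pp, ee hh pp}

E/I-1 aff ·: Ee|EE
E/I-2 ? ·: ee|Ee|EE
E/II-1 ? I-1×I-2: ee|Ee|EE
E/II-2 aff I-1×I-2: Ee|EE
E/II-3 ? I-1×I-2: ee|Ee|EE
⇒ E over [I-1,I-2,II-1,II-2,II-3]: 40 consistent
H/I-1 ? ·: hh|Hh|HH
H/I-2 ? ·: hh|Hh|HH
H/II-1 aff I-1×I-2: Hh|HH
H/II-2 ? I-1×I-2: hh|Hh|HH
H/II-3 ? I-1×I-2: hh|Hh|HH
⇒ H over [I-1,I-2,II-1,II-2,II-3]: 45 consistent
P/I-1 un ·: pp
P/I-2 aff ·: Pp|PP
P/II-1 ? I-1×I-2: pp|Pp
P/II-2 ? I-1×I-2: pp|Pp
P/II-3 ? I-1×I-2: pp|Pp
⇒ P over [I-1,I-2,II-1,II-2,II-3]: 9 consistent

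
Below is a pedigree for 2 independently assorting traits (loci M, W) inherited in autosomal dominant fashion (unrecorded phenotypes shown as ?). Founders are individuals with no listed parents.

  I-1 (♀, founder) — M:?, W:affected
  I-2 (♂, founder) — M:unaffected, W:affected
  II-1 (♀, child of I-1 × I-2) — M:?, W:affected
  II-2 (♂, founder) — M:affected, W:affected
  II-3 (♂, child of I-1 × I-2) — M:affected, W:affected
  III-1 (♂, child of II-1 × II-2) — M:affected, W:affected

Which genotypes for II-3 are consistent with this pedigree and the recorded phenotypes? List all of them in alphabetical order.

II-3 ∈ {Mm WW, Mm Ww}

M/I-1 ? ·: Mm|MM
M/I-2 un ·: mm
M/II-1 ? I-1×I-2: mm|Mm
M/II-2 aff ·: Mm|MM
M/II-3 aff I-1×I-2: Mm
M/III-1 aff II-1×II-2: Mm|MM
⇒ M over [I-1,I-2,II-1,II-2,II-3,III-1]: 10 consistent
W/I-1 aff ·: Ww|WW
W/I-2 aff ·: Ww|WW
W/II-1 aff I-1×I-2: Ww|WW
W/II-2 aff ·: Ww|WW
W/II-3 aff I-1×I-2: Ww|WW
W/III-1 aff II-1×II-2: Ww|WW
⇒ W over [I-1,I-2,II-1,II-2,II-3,III-1]: 45 consistent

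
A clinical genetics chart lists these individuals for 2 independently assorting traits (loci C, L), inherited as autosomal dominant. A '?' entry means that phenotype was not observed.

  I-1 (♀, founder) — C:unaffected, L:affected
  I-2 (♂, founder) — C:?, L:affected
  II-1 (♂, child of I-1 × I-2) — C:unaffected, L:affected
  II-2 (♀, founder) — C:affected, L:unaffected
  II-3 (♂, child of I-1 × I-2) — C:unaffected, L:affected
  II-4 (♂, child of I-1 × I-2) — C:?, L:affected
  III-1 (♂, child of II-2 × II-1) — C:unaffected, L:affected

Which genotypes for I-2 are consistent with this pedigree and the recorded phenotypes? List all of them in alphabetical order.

I-2 ∈ {Cc LL, Cc Ll, cc LL, cc Ll}

C/I-1 un ·: cc
C/I-2 ? ·: cc|Cc
C/II-1 un I-1×I-2: cc
C/II-2 aff ·: Cc
C/II-3 un I-1×I-2: cc
C/II-4 ? I-1×I-2: cc|Cc
C/III-1 un II-2×II-1: cc
⇒ C over [I-1,I-2,II-1,II-2,II-3,II-4,III-1]: 3 consistent
L/I-1 aff ·: Ll|LL
L/I-2 aff ·: Ll|LL
L/II-1 aff I-1×I-2: Ll|LL
L/II-2 un ·: ll
L/II-3 aff I-1×I-2: Ll|LL
L/II-4 aff I-1×I-2: Ll|LL
L/III-1 aff II-2×II-1: Ll
⇒ L over [I-1,I-2,II-1,II-2,II-3,II-4,III-1]: 25 consistent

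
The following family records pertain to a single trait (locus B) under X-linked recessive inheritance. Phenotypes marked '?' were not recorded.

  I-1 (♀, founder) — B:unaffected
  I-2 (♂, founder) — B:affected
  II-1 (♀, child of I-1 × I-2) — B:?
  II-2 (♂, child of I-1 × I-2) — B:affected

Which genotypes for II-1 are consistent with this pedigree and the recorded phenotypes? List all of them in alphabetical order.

B/I-1 un ·: X^BX^b
B/I-2 aff ·: X^bY
B/II-1 ? I-1×I-2: X^BX^b|X^bX^b
B/II-2 aff I-1×I-2: X^bY
⇒ B over [I-1,I-2,II-1,II-2]: 2 consistent

II-1 ∈ {X^BX^b, X^bX^b}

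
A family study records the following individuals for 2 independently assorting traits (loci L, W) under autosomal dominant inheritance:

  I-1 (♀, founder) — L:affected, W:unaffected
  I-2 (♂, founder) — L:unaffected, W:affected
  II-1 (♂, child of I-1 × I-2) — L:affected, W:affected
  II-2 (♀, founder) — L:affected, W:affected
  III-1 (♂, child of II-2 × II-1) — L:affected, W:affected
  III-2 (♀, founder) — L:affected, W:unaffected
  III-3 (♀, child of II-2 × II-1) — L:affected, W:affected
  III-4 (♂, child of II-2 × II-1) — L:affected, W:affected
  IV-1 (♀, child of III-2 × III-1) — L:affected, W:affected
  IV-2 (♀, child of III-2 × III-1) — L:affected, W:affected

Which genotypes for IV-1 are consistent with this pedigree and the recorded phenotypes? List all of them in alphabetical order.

L/I-1 aff ·: Ll|LL
L/I-2 un ·: ll
L/II-1 aff I-1×I-2: Ll
L/II-2 aff ·: Ll|LL
L/III-1 aff II-2×II-1: Ll|LL
L/III-2 aff ·: Ll|LL
L/III-3 aff II-2×II-1: Ll|LL
L/III-4 aff II-2×II-1: Ll|LL
L/IV-1 aff III-2×III-1: Ll|LL
L/IV-2 aff III-2×III-1: Ll|LL
⇒ L over [I-1,I-2,II-1,II-2,III-1,III-2,III-3,III-4,IV-1,IV-2]: 208 consistent
W/I-1 un ·: ww
W/I-2 aff ·: Ww|WW
W/II-1 aff I-1×I-2: Ww
W/II-2 aff ·: Ww|WW
W/III-1 aff II-2×II-1: Ww|WW
W/III-2 un ·: ww
W/III-3 aff II-2×II-1: Ww|WW
W/III-4 aff II-2×II-1: Ww|WW
W/IV-1 aff III-2×III-1: Ww
W/IV-2 aff III-2×III-1: Ww
⇒ W over [I-1,I-2,II-1,II-2,III-1,III-2,III-3,III-4,IV-1,IV-2]: 32 consistent

IV-1 ∈ {LL Ww, Ll Ww}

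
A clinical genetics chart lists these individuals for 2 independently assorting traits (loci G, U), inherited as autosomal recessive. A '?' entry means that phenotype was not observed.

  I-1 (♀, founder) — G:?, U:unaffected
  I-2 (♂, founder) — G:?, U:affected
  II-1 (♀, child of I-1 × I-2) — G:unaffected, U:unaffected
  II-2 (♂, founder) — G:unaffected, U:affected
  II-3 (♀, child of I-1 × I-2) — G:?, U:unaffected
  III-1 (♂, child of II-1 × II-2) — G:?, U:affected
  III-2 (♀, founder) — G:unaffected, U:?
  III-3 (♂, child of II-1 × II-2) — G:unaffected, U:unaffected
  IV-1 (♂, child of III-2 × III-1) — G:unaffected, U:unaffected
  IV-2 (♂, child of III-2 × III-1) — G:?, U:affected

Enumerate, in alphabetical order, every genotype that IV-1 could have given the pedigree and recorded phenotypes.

G/I-1 ? ·: GG|Gg|gg
G/I-2 ? ·: GG|Gg|gg
G/II-1 un I-1×I-2: GG|Gg
G/II-2 un ·: GG|Gg
G/II-3 ? I-1×I-2: GG|Gg|gg
G/III-1 ? II-1×II-2: GG|Gg|gg
G/III-2 un ·: GG|Gg
G/III-3 un II-1×II-2: GG|Gg
G/IV-1 un III-2×III-1: GG|Gg
G/IV-2 ? III-2×III-1: GG|Gg|gg
⇒ G over [I-1,I-2,II-1,II-2,II-3,III-1,III-2,III-3,IV-1,IV-2]: 1138 consistent
U/I-1 un ·: UU|Uu
U/I-2 aff ·: uu
U/II-1 un I-1×I-2: Uu
U/II-2 aff ·: uu
U/II-3 un I-1×I-2: Uu
U/III-1 aff II-1×II-2: uu
U/III-2 ? ·: Uu
U/III-3 un II-1×II-2: Uu
U/IV-1 un III-2×III-1: Uu
U/IV-2 aff III-2×III-1: uu
⇒ U over [I-1,I-2,II-1,II-2,II-3,III-1,III-2,III-3,IV-1,IV-2]: 2 consistent

IV-1 ∈ {GG Uu, Gg Uu}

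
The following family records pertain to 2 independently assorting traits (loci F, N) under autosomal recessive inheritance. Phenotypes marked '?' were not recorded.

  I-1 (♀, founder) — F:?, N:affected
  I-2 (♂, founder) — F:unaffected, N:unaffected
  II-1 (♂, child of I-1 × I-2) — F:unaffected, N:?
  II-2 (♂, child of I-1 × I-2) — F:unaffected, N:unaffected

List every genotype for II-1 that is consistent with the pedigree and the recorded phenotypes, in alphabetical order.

F/I-1 ? ·: FF|Ff|ff
F/I-2 un ·: FF|Ff
F/II-1 un I-1×I-2: FF|Ff
F/II-2 un I-1×I-2: FF|Ff
⇒ F over [I-1,I-2,II-1,II-2]: 15 consistent
N/I-1 aff ·: nn
N/I-2 un ·: NN|Nn
N/II-1 ? I-1×I-2: Nn|nn
N/II-2 un I-1×I-2: Nn
⇒ N over [I-1,I-2,II-1,II-2]: 3 consistent

II-1 ∈ {FF Nn, FF nn, Ff Nn, Ff nn}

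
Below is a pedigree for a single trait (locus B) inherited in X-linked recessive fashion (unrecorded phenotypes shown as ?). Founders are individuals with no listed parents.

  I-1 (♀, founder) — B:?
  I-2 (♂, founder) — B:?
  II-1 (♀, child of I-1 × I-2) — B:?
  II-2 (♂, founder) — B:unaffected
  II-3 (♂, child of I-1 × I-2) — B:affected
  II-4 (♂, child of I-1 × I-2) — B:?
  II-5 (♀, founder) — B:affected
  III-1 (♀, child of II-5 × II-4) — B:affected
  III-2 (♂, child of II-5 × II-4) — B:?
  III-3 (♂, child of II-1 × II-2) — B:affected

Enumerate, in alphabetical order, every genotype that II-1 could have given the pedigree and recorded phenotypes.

II-1 ∈ {X^BX^b, X^bX^b}

B/I-1 ? ·: X^BX^b|X^bX^b
B/I-2 ? ·: X^BY|X^bY
B/II-1 ? I-1×I-2: X^BX^b|X^bX^b
B/II-2 un ·: X^BY
B/II-3 aff I-1×I-2: X^bY
B/II-4 ? I-1×I-2: X^bY
B/II-5 aff ·: X^bX^b
B/III-1 aff II-5×II-4: X^bX^b
B/III-2 ? II-5×II-4: X^bY
B/III-3 aff II-1×II-2: X^bY
⇒ B over [I-1,I-2,II-1,II-2,II-3,II-4,II-5,III-1,III-2,III-3]: 5 consistent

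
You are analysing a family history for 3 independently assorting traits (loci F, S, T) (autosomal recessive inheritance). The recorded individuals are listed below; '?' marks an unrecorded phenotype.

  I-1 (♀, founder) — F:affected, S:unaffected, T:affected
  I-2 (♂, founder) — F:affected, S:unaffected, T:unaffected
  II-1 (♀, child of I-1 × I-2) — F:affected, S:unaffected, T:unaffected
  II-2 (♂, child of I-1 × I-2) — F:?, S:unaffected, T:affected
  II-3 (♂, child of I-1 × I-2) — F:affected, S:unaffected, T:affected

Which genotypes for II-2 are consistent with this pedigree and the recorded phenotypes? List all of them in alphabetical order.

II-2 ∈ {ff SS tt, ff Ss tt}

F/I-1 aff ·: ff
F/I-2 aff ·: ff
F/II-1 aff I-1×I-2: ff
F/II-2 ? I-1×I-2: ff
F/II-3 aff I-1×I-2: ff
⇒ F over [I-1,I-2,II-1,II-2,II-3]: 1 consistent
S/I-1 un ·: SS|Ss
S/I-2 un ·: SS|Ss
S/II-1 un I-1×I-2: SS|Ss
S/II-2 un I-1×I-2: SS|Ss
S/II-3 un I-1×I-2: SS|Ss
⇒ S over [I-1,I-2,II-1,II-2,II-3]: 25 consistent
T/I-1 aff ·: tt
T/I-2 un ·: Tt
T/II-1 un I-1×I-2: Tt
T/II-2 aff I-1×I-2: tt
T/II-3 aff I-1×I-2: tt
⇒ T over [I-1,I-2,II-1,II-2,II-3]: 1 consistent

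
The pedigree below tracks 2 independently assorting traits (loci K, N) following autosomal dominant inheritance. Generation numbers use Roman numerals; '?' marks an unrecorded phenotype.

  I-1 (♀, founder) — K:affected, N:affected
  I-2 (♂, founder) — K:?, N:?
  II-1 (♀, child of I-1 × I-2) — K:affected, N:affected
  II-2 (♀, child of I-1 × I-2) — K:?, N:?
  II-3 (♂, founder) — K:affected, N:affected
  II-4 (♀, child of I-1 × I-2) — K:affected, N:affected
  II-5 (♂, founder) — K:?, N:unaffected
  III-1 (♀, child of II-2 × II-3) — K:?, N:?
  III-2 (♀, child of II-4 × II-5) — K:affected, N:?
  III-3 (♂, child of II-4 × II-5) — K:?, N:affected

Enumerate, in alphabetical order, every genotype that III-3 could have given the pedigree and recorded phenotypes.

K/I-1 aff ·: Kk|KK
K/I-2 ? ·: kk|Kk|KK
K/II-1 aff I-1×I-2: Kk|KK
K/II-2 ? I-1×I-2: kk|Kk|KK
K/II-3 aff ·: Kk|KK
K/II-4 aff I-1×I-2: Kk|KK
K/II-5 ? ·: kk|Kk|KK
K/III-1 ? II-2×II-3: kk|Kk|KK
K/III-2 aff II-4×II-5: Kk|KK
K/III-3 ? II-4×II-5: kk|Kk|KK
⇒ K over [I-1,I-2,II-1,II-2,II-3,II-4,II-5,III-1,III-2,III-3]: 1146 consistent
N/I-1 aff ·: Nn|NN
N/I-2 ? ·: nn|Nn|NN
N/II-1 aff I-1×I-2: Nn|NN
N/II-2 ? I-1×I-2: nn|Nn|NN
N/II-3 aff ·: Nn|NN
N/II-4 aff I-1×I-2: Nn|NN
N/II-5 un ·: nn
N/III-1 ? II-2×II-3: nn|Nn|NN
N/III-2 ? II-4×II-5: nn|Nn
N/III-3 aff II-4×II-5: Nn
⇒ N over [I-1,I-2,II-1,II-2,II-3,II-4,II-5,III-1,III-2,III-3]: 191 consistent

III-3 ∈ {KK Nn, Kk Nn, kk Nn}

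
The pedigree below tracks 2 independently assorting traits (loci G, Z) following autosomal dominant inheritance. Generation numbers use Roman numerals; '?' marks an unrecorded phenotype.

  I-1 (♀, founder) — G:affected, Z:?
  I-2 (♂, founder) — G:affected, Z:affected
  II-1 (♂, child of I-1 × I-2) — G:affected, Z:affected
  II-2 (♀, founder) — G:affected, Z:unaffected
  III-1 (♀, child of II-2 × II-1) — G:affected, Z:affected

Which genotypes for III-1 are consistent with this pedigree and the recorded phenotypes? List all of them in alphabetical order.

III-1 ∈ {GG Zz, Gg Zz}

G/I-1 aff ·: Gg|GG
G/I-2 aff ·: Gg|GG
G/II-1 aff I-1×I-2: Gg|GG
G/II-2 aff ·: Gg|GG
G/III-1 aff II-2×II-1: Gg|GG
⇒ G over [I-1,I-2,II-1,II-2,III-1]: 24 consistent
Z/I-1 ? ·: zz|Zz|ZZ
Z/I-2 aff ·: Zz|ZZ
Z/II-1 aff I-1×I-2: Zz|ZZ
Z/II-2 un ·: zz
Z/III-1 aff II-2×II-1: Zz
⇒ Z over [I-1,I-2,II-1,II-2,III-1]: 9 consistent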